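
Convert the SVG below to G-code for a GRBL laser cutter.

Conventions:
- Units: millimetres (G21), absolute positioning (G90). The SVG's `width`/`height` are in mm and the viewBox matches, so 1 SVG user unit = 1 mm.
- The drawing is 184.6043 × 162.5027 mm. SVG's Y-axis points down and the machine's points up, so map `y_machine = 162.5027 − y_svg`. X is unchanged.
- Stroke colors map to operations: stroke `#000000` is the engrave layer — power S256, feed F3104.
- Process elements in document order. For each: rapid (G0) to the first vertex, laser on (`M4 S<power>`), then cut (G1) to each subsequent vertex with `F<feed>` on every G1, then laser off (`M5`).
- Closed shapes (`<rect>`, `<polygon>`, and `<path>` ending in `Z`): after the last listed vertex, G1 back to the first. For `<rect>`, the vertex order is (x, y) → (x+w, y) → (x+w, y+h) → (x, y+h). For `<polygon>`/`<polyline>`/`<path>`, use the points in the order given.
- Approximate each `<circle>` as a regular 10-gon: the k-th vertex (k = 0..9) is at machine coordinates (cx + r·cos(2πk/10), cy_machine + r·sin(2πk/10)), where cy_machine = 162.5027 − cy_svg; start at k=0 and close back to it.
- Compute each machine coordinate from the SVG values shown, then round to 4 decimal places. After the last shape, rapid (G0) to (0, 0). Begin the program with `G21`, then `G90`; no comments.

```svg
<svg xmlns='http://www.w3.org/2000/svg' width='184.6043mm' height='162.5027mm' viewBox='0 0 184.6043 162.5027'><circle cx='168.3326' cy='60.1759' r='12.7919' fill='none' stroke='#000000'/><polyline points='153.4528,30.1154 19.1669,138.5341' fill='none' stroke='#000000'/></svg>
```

G21
G90
G0 X181.1245 Y102.3268
M4 S256
G1 X178.6815 Y109.8457 F3104
G1 X172.2855 Y114.4926 F3104
G1 X164.3797 Y114.4926 F3104
G1 X157.9837 Y109.8457 F3104
G1 X155.5407 Y102.3268 F3104
G1 X157.9837 Y94.8079 F3104
G1 X164.3797 Y90.1610 F3104
G1 X172.2855 Y90.1610 F3104
G1 X178.6815 Y94.8079 F3104
G1 X181.1245 Y102.3268 F3104
M5
G0 X153.4528 Y132.3873
M4 S256
G1 X19.1669 Y23.9686 F3104
M5
G0 X0.0000 Y0.0000

Since the viewBox matches the mm dimensions, user units are millimetres directly. The only transform is the Y-flip y_m = 162.5027 − y_svg.

Shape 1 is a circle drawn with `<circle>`. Its stroke #000000 means engrave at S256, F3104. After flipping Y the toolpath is (181.1245,102.3268) → (178.6815,109.8457) → (172.2855,114.4926) → (164.3797,114.4926) → (157.9837,109.8457) → (155.5407,102.3268) → (157.9837,94.8079) → (164.3797,90.1610) → (172.2855,90.1610) → (178.6815,94.8079) → (181.1245,102.3268), returning to the start.

Shape 2 is a line segment drawn with `<polyline>`. Its stroke #000000 means engrave at S256, F3104. After flipping Y the toolpath is (153.4528,132.3873) → (19.1669,23.9686).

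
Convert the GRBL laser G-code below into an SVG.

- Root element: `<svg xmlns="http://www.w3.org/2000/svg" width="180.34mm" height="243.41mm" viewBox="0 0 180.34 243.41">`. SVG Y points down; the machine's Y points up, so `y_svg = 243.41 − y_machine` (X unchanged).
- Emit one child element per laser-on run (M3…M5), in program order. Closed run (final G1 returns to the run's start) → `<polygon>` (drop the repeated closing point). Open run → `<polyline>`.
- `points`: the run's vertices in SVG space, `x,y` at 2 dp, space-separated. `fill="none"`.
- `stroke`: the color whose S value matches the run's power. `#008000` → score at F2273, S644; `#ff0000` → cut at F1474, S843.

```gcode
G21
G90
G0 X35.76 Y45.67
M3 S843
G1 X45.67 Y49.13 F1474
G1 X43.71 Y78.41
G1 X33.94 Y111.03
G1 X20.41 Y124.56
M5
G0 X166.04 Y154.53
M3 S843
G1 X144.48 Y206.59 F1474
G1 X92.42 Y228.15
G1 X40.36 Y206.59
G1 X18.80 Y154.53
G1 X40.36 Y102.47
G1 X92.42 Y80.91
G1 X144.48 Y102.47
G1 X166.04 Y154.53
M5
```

<svg xmlns="http://www.w3.org/2000/svg" width="180.34mm" height="243.41mm" viewBox="0 0 180.34 243.41">
  <polyline points="35.76,197.74 45.67,194.28 43.71,165.00 33.94,132.38 20.41,118.85" fill="none" stroke="#ff0000"/>
  <polygon points="166.04,88.88 144.48,36.82 92.42,15.26 40.36,36.82 18.80,88.88 40.36,140.94 92.42,162.50 144.48,140.94" fill="none" stroke="#ff0000"/>
</svg>

y_svg = 243.41 − y_m. Every run uses S843, so all elements get stroke `#ff0000` (cut).

[1] open run; points: 35.76,197.74 45.67,194.28 43.71,165.00 33.94,132.38 20.41,118.85

[2] closed run; points: 166.04,88.88 144.48,36.82 92.42,15.26 40.36,36.82 18.80,88.88 40.36,140.94 92.42,162.50 144.48,140.94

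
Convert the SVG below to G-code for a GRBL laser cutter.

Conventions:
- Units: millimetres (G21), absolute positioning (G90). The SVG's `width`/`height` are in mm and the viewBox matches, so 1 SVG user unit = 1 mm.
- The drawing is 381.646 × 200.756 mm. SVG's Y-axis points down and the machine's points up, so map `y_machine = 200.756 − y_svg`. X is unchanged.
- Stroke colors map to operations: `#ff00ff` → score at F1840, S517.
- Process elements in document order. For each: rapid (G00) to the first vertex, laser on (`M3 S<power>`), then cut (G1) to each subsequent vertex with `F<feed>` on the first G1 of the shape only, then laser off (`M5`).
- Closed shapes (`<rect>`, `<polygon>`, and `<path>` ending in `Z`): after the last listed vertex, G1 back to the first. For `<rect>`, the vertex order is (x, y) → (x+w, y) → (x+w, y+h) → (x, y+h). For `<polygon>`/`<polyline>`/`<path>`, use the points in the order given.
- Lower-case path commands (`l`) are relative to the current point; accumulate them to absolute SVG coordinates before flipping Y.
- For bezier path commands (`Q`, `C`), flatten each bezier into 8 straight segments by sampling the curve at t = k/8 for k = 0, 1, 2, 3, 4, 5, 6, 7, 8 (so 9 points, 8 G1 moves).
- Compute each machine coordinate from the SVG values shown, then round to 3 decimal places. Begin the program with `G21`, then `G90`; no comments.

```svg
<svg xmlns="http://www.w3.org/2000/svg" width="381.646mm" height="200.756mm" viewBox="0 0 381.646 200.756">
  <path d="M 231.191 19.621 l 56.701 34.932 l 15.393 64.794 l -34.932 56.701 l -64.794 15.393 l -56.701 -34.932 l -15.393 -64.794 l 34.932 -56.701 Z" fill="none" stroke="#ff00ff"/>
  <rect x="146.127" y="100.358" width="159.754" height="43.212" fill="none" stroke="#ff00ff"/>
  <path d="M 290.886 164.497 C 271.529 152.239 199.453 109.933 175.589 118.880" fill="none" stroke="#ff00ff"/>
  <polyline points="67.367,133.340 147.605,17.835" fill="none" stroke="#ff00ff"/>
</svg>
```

G21
G90
G00 X231.191 Y181.135
M3 S517
G1 X287.892 Y146.203 F1840
G1 X303.285 Y81.409
G1 X268.353 Y24.708
G1 X203.559 Y9.315
G1 X146.858 Y44.247
G1 X131.465 Y109.041
G1 X166.397 Y165.742
G1 X231.191 Y181.135
M5
G00 X146.127 Y100.398
M3 S517
G1 X305.881 Y100.398 F1840
G1 X305.881 Y57.186
G1 X146.127 Y57.186
G1 X146.127 Y100.398
M5
G00 X290.886 Y36.259
M3 S517
G1 X281.353 Y42.105 F1840
G1 X268.060 Y49.816
G1 X252.191 Y58.438
G1 X234.928 Y67.019
G1 X217.453 Y74.606
G1 X200.950 Y80.247
G1 X186.601 Y82.987
G1 X175.589 Y81.876
M5
G00 X67.367 Y67.416
M3 S517
G1 X147.605 Y182.921 F1840
M5

Since the viewBox matches the mm dimensions, user units are millimetres directly. The only transform is the Y-flip y_m = 200.756 − y_svg.

Shape 1 is a regular polygon drawn with `<path>`. Its stroke #ff00ff means score at S517, F1840. After flipping Y the toolpath is (231.191,181.135) → (287.892,146.203) → (303.285,81.409) → (268.353,24.708) → (203.559,9.315) → (146.858,44.247) → (131.465,109.041) → (166.397,165.742) → (231.191,181.135), returning to the start.

Shape 2 is a rectangle drawn with `<rect>`. Its stroke #ff00ff means score at S517, F1840. After flipping Y the toolpath is (146.127,100.398) → (305.881,100.398) → (305.881,57.186) → (146.127,57.186) → (146.127,100.398), returning to the start.

Shape 3 is a cubic bezier drawn with `<path>`. Its stroke #ff00ff means score at S517, F1840. After flipping Y the toolpath is (290.886,36.259) → (281.353,42.105) → (268.060,49.816) → (252.191,58.438) → (234.928,67.019) → (217.453,74.606) → (200.950,80.247) → (186.601,82.987) → (175.589,81.876).

Shape 4 is a line segment drawn with `<polyline>`. Its stroke #ff00ff means score at S517, F1840. After flipping Y the toolpath is (67.367,67.416) → (147.605,182.921).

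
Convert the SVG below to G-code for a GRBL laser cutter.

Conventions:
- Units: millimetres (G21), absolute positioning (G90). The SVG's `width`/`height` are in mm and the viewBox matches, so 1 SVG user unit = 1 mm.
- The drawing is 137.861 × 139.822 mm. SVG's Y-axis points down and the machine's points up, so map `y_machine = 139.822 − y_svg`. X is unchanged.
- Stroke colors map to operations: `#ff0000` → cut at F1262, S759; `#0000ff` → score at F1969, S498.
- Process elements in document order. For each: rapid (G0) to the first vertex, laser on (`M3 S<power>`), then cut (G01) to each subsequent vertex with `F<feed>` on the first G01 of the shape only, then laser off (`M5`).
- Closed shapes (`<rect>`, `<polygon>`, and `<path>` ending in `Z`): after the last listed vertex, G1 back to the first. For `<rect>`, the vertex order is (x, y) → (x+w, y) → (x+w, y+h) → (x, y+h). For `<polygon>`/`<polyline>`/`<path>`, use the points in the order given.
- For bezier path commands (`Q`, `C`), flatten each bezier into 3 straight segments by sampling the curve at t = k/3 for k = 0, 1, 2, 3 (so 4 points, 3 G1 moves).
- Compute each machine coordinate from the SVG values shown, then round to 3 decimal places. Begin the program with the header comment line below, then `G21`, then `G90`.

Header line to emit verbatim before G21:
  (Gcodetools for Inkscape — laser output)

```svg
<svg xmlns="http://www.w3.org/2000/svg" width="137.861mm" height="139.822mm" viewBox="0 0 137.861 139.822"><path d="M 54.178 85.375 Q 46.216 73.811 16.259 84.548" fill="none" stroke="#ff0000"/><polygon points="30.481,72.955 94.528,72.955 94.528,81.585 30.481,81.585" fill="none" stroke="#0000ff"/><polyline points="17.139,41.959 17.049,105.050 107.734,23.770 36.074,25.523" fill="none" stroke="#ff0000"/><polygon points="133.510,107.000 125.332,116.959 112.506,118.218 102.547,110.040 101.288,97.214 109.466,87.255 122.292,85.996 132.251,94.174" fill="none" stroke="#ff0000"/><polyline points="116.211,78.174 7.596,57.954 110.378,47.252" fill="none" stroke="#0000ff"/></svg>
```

Since the viewBox matches the mm dimensions, user units are millimetres directly. The only transform is the Y-flip y_m = 139.822 − y_svg.

Shape 1 is a quadratic bezier drawn with `<path>`. Its stroke #ff0000 means cut at S759, F1262. After flipping Y the toolpath is (54.178,54.447) → (46.426,59.678) → (33.786,59.954) → (16.259,55.274).

Shape 2 is a rectangle drawn with `<polygon>`. Its stroke #0000ff means score at S498, F1969. After flipping Y the toolpath is (30.481,66.867) → (94.528,66.867) → (94.528,58.237) → (30.481,58.237) → (30.481,66.867), returning to the start.

Shape 3 is a open polyline drawn with `<polyline>`. Its stroke #ff0000 means cut at S759, F1262. After flipping Y the toolpath is (17.139,97.863) → (17.049,34.772) → (107.734,116.052) → (36.074,114.299).

Shape 4 is a regular polygon drawn with `<polygon>`. Its stroke #ff0000 means cut at S759, F1262. After flipping Y the toolpath is (133.510,32.822) → (125.332,22.863) → (112.506,21.604) → (102.547,29.782) → (101.288,42.608) → (109.466,52.567) → (122.292,53.826) → (132.251,45.648) → (133.510,32.822), returning to the start.

Shape 5 is a open polyline drawn with `<polyline>`. Its stroke #0000ff means score at S498, F1969. After flipping Y the toolpath is (116.211,61.648) → (7.596,81.868) → (110.378,92.570).

(Gcodetools for Inkscape — laser output)
G21
G90
G0 X54.178 Y54.447
M3 S759
G01 X46.426 Y59.678 F1262
G01 X33.786 Y59.954
G01 X16.259 Y55.274
M5
G0 X30.481 Y66.867
M3 S498
G01 X94.528 Y66.867 F1969
G01 X94.528 Y58.237
G01 X30.481 Y58.237
G01 X30.481 Y66.867
M5
G0 X17.139 Y97.863
M3 S759
G01 X17.049 Y34.772 F1262
G01 X107.734 Y116.052
G01 X36.074 Y114.299
M5
G0 X133.510 Y32.822
M3 S759
G01 X125.332 Y22.863 F1262
G01 X112.506 Y21.604
G01 X102.547 Y29.782
G01 X101.288 Y42.608
G01 X109.466 Y52.567
G01 X122.292 Y53.826
G01 X132.251 Y45.648
G01 X133.510 Y32.822
M5
G0 X116.211 Y61.648
M3 S498
G01 X7.596 Y81.868 F1969
G01 X110.378 Y92.570
M5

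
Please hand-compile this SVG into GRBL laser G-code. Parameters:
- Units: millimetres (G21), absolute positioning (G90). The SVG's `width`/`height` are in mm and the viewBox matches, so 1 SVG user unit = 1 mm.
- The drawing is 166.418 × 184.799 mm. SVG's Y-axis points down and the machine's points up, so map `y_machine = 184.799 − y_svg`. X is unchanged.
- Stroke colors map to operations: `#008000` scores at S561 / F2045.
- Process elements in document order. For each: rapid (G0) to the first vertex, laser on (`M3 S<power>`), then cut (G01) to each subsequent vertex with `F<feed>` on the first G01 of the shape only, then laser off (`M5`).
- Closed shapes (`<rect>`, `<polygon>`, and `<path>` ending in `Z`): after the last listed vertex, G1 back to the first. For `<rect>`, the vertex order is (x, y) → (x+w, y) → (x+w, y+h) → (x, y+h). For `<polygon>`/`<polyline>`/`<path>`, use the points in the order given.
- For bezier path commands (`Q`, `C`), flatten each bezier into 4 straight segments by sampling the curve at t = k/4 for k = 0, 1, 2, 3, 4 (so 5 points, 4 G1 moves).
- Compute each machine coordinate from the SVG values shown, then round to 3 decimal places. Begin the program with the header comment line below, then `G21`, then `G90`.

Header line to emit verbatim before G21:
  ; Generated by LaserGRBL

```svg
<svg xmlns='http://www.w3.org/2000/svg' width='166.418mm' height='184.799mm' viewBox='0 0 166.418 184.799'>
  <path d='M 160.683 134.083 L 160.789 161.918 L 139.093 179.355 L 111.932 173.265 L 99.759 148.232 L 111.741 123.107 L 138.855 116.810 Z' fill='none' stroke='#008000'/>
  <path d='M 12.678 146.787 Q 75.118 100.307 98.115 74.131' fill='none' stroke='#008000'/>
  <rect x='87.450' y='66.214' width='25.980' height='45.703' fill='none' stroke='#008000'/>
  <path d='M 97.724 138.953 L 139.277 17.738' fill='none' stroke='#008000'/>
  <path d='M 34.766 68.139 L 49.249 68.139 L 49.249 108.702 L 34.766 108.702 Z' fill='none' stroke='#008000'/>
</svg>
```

; Generated by LaserGRBL
G21
G90
G0 X160.683 Y50.716
M3 S561
G01 X160.789 Y22.881 F2045
G01 X139.093 Y5.444
G01 X111.932 Y11.534
G01 X99.759 Y36.567
G01 X111.741 Y61.692
G01 X138.855 Y67.989
G01 X160.683 Y50.716
M5
G0 X12.678 Y38.012
M3 S561
G01 X41.433 Y59.983 F2045
G01 X65.257 Y79.416
G01 X84.151 Y96.311
G01 X98.115 Y110.668
M5
G0 X87.450 Y118.585
M3 S561
G01 X113.430 Y118.585 F2045
G01 X113.430 Y72.882
G01 X87.450 Y72.882
G01 X87.450 Y118.585
M5
G0 X97.724 Y45.846
M3 S561
G01 X139.277 Y167.061 F2045
M5
G0 X34.766 Y116.660
M3 S561
G01 X49.249 Y116.660 F2045
G01 X49.249 Y76.097
G01 X34.766 Y76.097
G01 X34.766 Y116.660
M5

1 u = 1 mm; y_m = 184.799 − y.

[1] `<path>` regular polygon, #008000→score S561 F2045: (160.683,50.716) → (160.789,22.881) → (139.093,5.444) → (111.932,11.534) → (99.759,36.567) → (111.741,61.692) → (138.855,67.989) → (160.683,50.716) (closed)

[2] `<path>` quadratic bezier, #008000→score S561 F2045: (12.678,38.012) → (41.433,59.983) → (65.257,79.416) → (84.151,96.311) → (98.115,110.668)

[3] `<rect>` rectangle, #008000→score S561 F2045: (87.450,118.585) → (113.430,118.585) → (113.430,72.882) → (87.450,72.882) → (87.450,118.585) (closed)

[4] `<path>` line segment, #008000→score S561 F2045: (97.724,45.846) → (139.277,167.061)

[5] `<path>` rectangle, #008000→score S561 F2045: (34.766,116.660) → (49.249,116.660) → (49.249,76.097) → (34.766,76.097) → (34.766,116.660) (closed)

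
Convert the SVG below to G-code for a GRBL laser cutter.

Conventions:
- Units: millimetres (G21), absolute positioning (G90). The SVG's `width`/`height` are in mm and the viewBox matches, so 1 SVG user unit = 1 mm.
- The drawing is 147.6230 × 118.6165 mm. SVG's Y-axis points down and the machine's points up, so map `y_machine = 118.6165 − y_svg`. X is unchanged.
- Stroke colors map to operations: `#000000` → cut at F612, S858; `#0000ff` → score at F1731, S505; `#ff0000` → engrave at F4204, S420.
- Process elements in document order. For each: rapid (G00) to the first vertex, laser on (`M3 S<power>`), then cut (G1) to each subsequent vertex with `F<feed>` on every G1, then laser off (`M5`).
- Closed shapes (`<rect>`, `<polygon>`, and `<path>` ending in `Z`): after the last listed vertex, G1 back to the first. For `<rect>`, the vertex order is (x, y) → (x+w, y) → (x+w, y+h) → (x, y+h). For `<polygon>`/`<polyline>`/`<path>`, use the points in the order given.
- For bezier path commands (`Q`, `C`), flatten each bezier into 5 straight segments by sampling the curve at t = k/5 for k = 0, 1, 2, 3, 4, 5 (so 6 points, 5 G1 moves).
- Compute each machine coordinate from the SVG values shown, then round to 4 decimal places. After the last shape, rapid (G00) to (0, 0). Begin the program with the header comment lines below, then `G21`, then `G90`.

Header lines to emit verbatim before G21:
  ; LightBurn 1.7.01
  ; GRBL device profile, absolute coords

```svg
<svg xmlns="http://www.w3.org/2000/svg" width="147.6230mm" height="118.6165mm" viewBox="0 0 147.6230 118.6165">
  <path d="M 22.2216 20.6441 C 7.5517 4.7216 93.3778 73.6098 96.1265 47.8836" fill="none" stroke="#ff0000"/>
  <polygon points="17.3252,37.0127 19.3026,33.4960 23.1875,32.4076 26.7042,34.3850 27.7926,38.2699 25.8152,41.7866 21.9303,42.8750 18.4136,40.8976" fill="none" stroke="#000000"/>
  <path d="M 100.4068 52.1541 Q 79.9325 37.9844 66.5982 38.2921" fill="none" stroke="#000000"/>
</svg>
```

; LightBurn 1.7.01
; GRBL device profile, absolute coords
G21
G90
G00 X22.2216 Y97.9724
M3 S420
G1 X24.0106 Y98.7840 F4204
G1 X41.1071 Y87.8535 F4204
G1 X64.6996 Y73.7932 F4204
G1 X85.9766 Y65.2155 F4204
G1 X96.1265 Y70.7329 F4204
M5
G00 X17.3252 Y81.6038
M3 S858
G1 X19.3026 Y85.1205 F612
G1 X23.1875 Y86.2089 F612
G1 X26.7042 Y84.2315 F612
G1 X27.7926 Y80.3466 F612
G1 X25.8152 Y76.8299 F612
G1 X21.9303 Y75.7415 F612
G1 X18.4136 Y77.7189 F612
G1 X17.3252 Y81.6038 F612
M5
G00 X100.4068 Y66.4624
M3 S858
G1 X92.5027 Y71.5512 F612
G1 X85.1698 Y75.4818 F612
G1 X78.4080 Y78.2542 F612
G1 X72.2175 Y79.8684 F612
G1 X66.5982 Y80.3244 F612
M5
G00 X0.0000 Y0.0000

Since the viewBox matches the mm dimensions, user units are millimetres directly. The only transform is the Y-flip y_m = 118.6165 − y_svg.

Shape 1 is a cubic bezier drawn with `<path>`. Its stroke #ff0000 means engrave at S420, F4204. After flipping Y the toolpath is (22.2216,97.9724) → (24.0106,98.7840) → (41.1071,87.8535) → (64.6996,73.7932) → (85.9766,65.2155) → (96.1265,70.7329).

Shape 2 is a regular polygon drawn with `<polygon>`. Its stroke #000000 means cut at S858, F612. After flipping Y the toolpath is (17.3252,81.6038) → (19.3026,85.1205) → (23.1875,86.2089) → (26.7042,84.2315) → (27.7926,80.3466) → (25.8152,76.8299) → (21.9303,75.7415) → (18.4136,77.7189) → (17.3252,81.6038), returning to the start.

Shape 3 is a quadratic bezier drawn with `<path>`. Its stroke #000000 means cut at S858, F612. After flipping Y the toolpath is (100.4068,66.4624) → (92.5027,71.5512) → (85.1698,75.4818) → (78.4080,78.2542) → (72.2175,79.8684) → (66.5982,80.3244).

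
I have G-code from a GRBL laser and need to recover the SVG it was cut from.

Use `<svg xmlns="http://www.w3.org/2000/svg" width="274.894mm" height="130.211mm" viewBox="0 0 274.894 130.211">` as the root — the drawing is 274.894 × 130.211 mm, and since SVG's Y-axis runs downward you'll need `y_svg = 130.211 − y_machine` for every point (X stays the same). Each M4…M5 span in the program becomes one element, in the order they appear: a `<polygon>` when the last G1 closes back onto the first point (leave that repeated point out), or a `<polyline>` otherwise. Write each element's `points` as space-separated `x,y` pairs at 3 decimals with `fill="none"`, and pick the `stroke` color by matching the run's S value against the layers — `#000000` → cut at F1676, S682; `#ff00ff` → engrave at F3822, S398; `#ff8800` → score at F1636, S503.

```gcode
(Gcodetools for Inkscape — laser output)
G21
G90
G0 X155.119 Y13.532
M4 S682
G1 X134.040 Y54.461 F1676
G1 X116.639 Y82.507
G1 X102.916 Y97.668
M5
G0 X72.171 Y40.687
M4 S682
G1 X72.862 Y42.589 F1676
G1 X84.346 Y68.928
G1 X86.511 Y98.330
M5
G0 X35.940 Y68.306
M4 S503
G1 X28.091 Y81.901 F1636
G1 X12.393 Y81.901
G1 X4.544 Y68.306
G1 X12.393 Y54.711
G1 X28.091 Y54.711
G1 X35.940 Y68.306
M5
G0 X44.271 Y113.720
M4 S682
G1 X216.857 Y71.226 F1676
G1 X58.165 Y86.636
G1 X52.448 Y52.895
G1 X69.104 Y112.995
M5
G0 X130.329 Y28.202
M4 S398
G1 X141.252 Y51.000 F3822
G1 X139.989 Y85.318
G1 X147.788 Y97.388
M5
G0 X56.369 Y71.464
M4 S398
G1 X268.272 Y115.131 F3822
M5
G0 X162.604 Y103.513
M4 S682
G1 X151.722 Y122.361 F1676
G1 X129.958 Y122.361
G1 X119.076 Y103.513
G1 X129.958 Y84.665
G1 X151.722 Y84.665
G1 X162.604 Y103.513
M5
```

y_svg = 130.211 − y_m.

[1] S682→`#000000` (cut); open run; points: 155.119,116.679 134.040,75.750 116.639,47.704 102.916,32.543

[2] S682→`#000000` (cut); open run; points: 72.171,89.524 72.862,87.622 84.346,61.283 86.511,31.881

[3] S503→`#ff8800` (score); closed run; points: 35.940,61.905 28.091,48.310 12.393,48.310 4.544,61.905 12.393,75.500 28.091,75.500

[4] S682→`#000000` (cut); open run; points: 44.271,16.491 216.857,58.985 58.165,43.575 52.448,77.316 69.104,17.216

[5] S398→`#ff00ff` (engrave); open run; points: 130.329,102.009 141.252,79.211 139.989,44.893 147.788,32.823

[6] S398→`#ff00ff` (engrave); open run; points: 56.369,58.747 268.272,15.080

[7] S682→`#000000` (cut); closed run; points: 162.604,26.698 151.722,7.850 129.958,7.850 119.076,26.698 129.958,45.546 151.722,45.546

<svg xmlns="http://www.w3.org/2000/svg" width="274.894mm" height="130.211mm" viewBox="0 0 274.894 130.211">
  <polyline points="155.119,116.679 134.040,75.750 116.639,47.704 102.916,32.543" fill="none" stroke="#000000"/>
  <polyline points="72.171,89.524 72.862,87.622 84.346,61.283 86.511,31.881" fill="none" stroke="#000000"/>
  <polygon points="35.940,61.905 28.091,48.310 12.393,48.310 4.544,61.905 12.393,75.500 28.091,75.500" fill="none" stroke="#ff8800"/>
  <polyline points="44.271,16.491 216.857,58.985 58.165,43.575 52.448,77.316 69.104,17.216" fill="none" stroke="#000000"/>
  <polyline points="130.329,102.009 141.252,79.211 139.989,44.893 147.788,32.823" fill="none" stroke="#ff00ff"/>
  <polyline points="56.369,58.747 268.272,15.080" fill="none" stroke="#ff00ff"/>
  <polygon points="162.604,26.698 151.722,7.850 129.958,7.850 119.076,26.698 129.958,45.546 151.722,45.546" fill="none" stroke="#000000"/>
</svg>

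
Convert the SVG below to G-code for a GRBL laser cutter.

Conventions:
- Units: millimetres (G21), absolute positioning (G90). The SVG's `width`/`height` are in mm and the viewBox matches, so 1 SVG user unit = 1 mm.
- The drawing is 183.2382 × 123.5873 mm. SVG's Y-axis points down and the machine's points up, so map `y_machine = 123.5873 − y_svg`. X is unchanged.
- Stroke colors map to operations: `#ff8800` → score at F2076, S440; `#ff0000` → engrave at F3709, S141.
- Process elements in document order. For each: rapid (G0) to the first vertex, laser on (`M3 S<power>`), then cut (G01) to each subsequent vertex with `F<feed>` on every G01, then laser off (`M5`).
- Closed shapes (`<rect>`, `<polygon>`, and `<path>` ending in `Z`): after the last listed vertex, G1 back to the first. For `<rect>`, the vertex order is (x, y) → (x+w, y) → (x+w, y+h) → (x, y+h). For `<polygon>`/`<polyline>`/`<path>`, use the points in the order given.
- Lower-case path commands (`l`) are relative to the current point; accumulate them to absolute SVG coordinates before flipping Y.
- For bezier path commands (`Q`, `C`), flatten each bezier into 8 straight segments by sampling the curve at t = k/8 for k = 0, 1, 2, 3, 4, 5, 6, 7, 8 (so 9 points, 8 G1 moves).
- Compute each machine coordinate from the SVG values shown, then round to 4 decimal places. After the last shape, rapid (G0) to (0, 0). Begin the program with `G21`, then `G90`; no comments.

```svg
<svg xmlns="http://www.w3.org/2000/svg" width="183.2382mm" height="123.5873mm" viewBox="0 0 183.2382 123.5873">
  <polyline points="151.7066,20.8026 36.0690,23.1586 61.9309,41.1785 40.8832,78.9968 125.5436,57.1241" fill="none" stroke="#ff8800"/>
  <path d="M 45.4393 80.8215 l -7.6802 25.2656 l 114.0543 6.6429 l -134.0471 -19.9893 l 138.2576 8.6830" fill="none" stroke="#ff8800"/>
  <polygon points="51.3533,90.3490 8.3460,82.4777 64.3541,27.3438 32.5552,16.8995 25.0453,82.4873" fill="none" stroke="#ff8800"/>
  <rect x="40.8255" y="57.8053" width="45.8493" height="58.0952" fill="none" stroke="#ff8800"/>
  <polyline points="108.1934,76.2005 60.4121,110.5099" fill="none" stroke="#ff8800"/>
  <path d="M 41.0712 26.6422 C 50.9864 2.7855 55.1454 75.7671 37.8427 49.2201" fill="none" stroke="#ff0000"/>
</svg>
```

1 u = 1 mm; y_m = 123.5873 − y.

[1] `<polyline>` open polyline, #ff8800→score S440 F2076: (151.7066,102.7847) → (36.0690,100.4287) → (61.9309,82.4088) → (40.8832,44.5905) → (125.5436,66.4632)

[2] `<path>` open polyline, #ff8800→score S440 F2076: (45.4393,42.7658) → (37.7591,17.5002) → (151.8134,10.8573) → (17.7663,30.8466) → (156.0239,22.1636)

[3] `<polygon>` closed polygon, #ff8800→score S440 F2076: (51.3533,33.2383) → (8.3460,41.1096) → (64.3541,96.2435) → (32.5552,106.6878) → (25.0453,41.1000) → (51.3533,33.2383) (closed)

[4] `<rect>` rectangle, #ff8800→score S440 F2076: (40.8255,65.7820) → (86.6748,65.7820) → (86.6748,7.6868) → (40.8255,7.6868) → (40.8255,65.7820) (closed)

[5] `<polyline>` line segment, #ff8800→score S440 F2076: (108.1934,47.3868) → (60.4121,13.0774)

[6] `<path>` cubic bezier, #ff0000→engrave S141 F3709: (41.0712,96.9451) → (44.4889,101.7356) → (47.1829,99.7487) → (48.9692,93.2855) → (49.6637,84.6473) → (49.0823,76.1352) → (47.0411,70.0503) → (43.3559,68.6939) → (37.8427,74.3672)

G21
G90
G0 X151.7066 Y102.7847
M3 S440
G01 X36.0690 Y100.4287 F2076
G01 X61.9309 Y82.4088 F2076
G01 X40.8832 Y44.5905 F2076
G01 X125.5436 Y66.4632 F2076
M5
G0 X45.4393 Y42.7658
M3 S440
G01 X37.7591 Y17.5002 F2076
G01 X151.8134 Y10.8573 F2076
G01 X17.7663 Y30.8466 F2076
G01 X156.0239 Y22.1636 F2076
M5
G0 X51.3533 Y33.2383
M3 S440
G01 X8.3460 Y41.1096 F2076
G01 X64.3541 Y96.2435 F2076
G01 X32.5552 Y106.6878 F2076
G01 X25.0453 Y41.1000 F2076
G01 X51.3533 Y33.2383 F2076
M5
G0 X40.8255 Y65.7820
M3 S440
G01 X86.6748 Y65.7820 F2076
G01 X86.6748 Y7.6868 F2076
G01 X40.8255 Y7.6868 F2076
G01 X40.8255 Y65.7820 F2076
M5
G0 X108.1934 Y47.3868
M3 S440
G01 X60.4121 Y13.0774 F2076
M5
G0 X41.0712 Y96.9451
M3 S141
G01 X44.4889 Y101.7356 F3709
G01 X47.1829 Y99.7487 F3709
G01 X48.9692 Y93.2855 F3709
G01 X49.6637 Y84.6473 F3709
G01 X49.0823 Y76.1352 F3709
G01 X47.0411 Y70.0503 F3709
G01 X43.3559 Y68.6939 F3709
G01 X37.8427 Y74.3672 F3709
M5
G0 X0.0000 Y0.0000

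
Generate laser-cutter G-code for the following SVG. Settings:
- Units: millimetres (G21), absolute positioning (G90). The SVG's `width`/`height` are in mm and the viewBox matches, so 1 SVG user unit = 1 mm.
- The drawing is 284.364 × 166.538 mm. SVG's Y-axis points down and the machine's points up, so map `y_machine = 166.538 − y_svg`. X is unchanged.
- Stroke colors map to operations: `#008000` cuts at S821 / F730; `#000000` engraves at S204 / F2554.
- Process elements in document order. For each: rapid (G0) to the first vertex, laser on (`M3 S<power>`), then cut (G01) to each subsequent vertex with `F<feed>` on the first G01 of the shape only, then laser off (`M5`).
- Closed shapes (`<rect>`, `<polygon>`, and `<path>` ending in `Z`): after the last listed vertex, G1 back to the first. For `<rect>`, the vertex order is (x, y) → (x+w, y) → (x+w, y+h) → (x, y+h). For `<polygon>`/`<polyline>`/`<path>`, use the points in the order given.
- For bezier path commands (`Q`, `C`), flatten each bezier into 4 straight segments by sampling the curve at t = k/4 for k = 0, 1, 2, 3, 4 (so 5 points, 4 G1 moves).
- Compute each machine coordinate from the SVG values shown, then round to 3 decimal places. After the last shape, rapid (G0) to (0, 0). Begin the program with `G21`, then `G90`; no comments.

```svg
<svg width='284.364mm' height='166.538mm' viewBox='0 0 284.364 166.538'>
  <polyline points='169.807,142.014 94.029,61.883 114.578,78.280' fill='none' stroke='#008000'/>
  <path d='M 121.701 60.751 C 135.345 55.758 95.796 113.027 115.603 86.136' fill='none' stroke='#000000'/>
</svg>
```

Since the viewBox matches the mm dimensions, user units are millimetres directly. The only transform is the Y-flip y_m = 166.538 − y_svg.

Shape 1 is a open polyline drawn with `<polyline>`. Its stroke #008000 means cut at S821, F730. After flipping Y the toolpath is (169.807,24.524) → (94.029,104.655) → (114.578,88.258).

Shape 2 is a cubic bezier drawn with `<path>`. Its stroke #000000 means engrave at S204, F2554. After flipping Y the toolpath is (121.701,105.787) → (123.719,100.145) → (116.341,84.883) → (110.118,73.726) → (115.603,80.402).

G21
G90
G0 X169.807 Y24.524
M3 S821
G01 X94.029 Y104.655 F730
G01 X114.578 Y88.258
M5
G0 X121.701 Y105.787
M3 S204
G01 X123.719 Y100.145 F2554
G01 X116.341 Y84.883
G01 X110.118 Y73.726
G01 X115.603 Y80.402
M5
G0 X0.000 Y0.000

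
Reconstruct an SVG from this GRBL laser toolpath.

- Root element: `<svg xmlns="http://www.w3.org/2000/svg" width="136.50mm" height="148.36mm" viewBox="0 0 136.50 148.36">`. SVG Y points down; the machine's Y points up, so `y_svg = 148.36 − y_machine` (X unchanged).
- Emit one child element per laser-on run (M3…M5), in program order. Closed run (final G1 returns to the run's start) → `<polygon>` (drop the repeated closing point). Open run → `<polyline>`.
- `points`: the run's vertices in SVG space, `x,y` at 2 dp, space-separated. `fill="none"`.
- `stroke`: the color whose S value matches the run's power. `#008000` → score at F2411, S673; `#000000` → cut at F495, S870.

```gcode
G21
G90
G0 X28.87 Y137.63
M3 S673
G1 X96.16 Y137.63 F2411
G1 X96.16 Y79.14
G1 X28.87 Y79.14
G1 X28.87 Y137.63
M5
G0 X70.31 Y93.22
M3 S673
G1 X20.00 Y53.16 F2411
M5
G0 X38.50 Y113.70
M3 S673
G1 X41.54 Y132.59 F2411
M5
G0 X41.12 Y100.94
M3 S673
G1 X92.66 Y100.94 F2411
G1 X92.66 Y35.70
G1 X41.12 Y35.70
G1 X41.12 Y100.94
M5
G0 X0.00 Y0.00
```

<svg xmlns="http://www.w3.org/2000/svg" width="136.50mm" height="148.36mm" viewBox="0 0 136.50 148.36">
  <polygon points="28.87,10.73 96.16,10.73 96.16,69.22 28.87,69.22" fill="none" stroke="#008000"/>
  <polyline points="70.31,55.14 20.00,95.20" fill="none" stroke="#008000"/>
  <polyline points="38.50,34.66 41.54,15.77" fill="none" stroke="#008000"/>
  <polygon points="41.12,47.42 92.66,47.42 92.66,112.66 41.12,112.66" fill="none" stroke="#008000"/>
</svg>

Each laser-on run becomes one SVG element. Flip Y back into SVG space with y_svg = 148.36 − y_machine. Every run uses S673, so all elements get stroke `#008000` (score).

Run 1: The run returns to its start, so emit a `<polygon>` with points (Y-flipped): 28.87,10.73 96.16,10.73 96.16,69.22 28.87,69.22.

Run 2: The run is open, so emit a `<polyline>` with points (Y-flipped): 70.31,55.14 20.00,95.20.

Run 3: The run is open, so emit a `<polyline>` with points (Y-flipped): 38.50,34.66 41.54,15.77.

Run 4: The run returns to its start, so emit a `<polygon>` with points (Y-flipped): 41.12,47.42 92.66,47.42 92.66,112.66 41.12,112.66.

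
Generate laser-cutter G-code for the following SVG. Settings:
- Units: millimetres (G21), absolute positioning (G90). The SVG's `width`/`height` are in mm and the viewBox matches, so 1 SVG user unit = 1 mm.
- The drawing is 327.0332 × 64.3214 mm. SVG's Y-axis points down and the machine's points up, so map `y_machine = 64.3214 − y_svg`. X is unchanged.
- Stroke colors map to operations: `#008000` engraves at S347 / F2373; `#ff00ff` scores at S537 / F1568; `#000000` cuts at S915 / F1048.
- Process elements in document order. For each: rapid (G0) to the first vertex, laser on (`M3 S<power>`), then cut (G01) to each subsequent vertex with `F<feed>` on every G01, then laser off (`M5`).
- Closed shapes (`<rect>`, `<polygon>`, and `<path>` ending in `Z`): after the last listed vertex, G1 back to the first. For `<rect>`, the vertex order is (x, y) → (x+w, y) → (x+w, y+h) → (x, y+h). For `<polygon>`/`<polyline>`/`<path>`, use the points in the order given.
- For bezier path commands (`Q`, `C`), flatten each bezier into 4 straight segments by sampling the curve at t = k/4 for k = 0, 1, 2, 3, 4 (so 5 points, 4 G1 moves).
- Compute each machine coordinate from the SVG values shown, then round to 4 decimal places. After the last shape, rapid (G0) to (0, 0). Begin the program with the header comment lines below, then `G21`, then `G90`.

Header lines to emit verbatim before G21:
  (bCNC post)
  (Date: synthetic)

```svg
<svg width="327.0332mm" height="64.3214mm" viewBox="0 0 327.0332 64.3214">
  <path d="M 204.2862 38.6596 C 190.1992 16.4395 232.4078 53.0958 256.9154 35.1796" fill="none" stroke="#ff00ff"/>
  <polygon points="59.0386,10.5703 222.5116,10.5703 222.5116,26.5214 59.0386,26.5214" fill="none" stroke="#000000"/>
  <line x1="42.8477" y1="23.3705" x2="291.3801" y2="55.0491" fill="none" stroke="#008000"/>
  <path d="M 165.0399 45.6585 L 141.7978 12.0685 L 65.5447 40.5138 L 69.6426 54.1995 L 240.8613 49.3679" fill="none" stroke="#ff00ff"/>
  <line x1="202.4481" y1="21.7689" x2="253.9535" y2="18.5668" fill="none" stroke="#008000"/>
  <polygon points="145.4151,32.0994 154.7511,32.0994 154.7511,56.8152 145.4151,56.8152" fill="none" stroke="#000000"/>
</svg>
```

Since the viewBox matches the mm dimensions, user units are millimetres directly. The only transform is the Y-flip y_m = 64.3214 − y_svg.

Shape 1 is a cubic bezier drawn with `<path>`. Its stroke #ff00ff means score at S537, F1568. After flipping Y the toolpath is (204.2862,25.6618) → (203.1202,33.0602) → (216.1278,29.0158) → (236.3720,24.1644) → (256.9154,29.1418).

Shape 2 is a rectangle drawn with `<polygon>`. Its stroke #000000 means cut at S915, F1048. After flipping Y the toolpath is (59.0386,53.7511) → (222.5116,53.7511) → (222.5116,37.8000) → (59.0386,37.8000) → (59.0386,53.7511), returning to the start.

Shape 3 is a line segment drawn with `<line>`. Its stroke #008000 means engrave at S347, F2373. After flipping Y the toolpath is (42.8477,40.9509) → (291.3801,9.2723).

Shape 4 is a open polyline drawn with `<path>`. Its stroke #ff00ff means score at S537, F1568. After flipping Y the toolpath is (165.0399,18.6629) → (141.7978,52.2529) → (65.5447,23.8076) → (69.6426,10.1219) → (240.8613,14.9535).

Shape 5 is a line segment drawn with `<line>`. Its stroke #008000 means engrave at S347, F2373. After flipping Y the toolpath is (202.4481,42.5525) → (253.9535,45.7546).

Shape 6 is a rectangle drawn with `<polygon>`. Its stroke #000000 means cut at S915, F1048. After flipping Y the toolpath is (145.4151,32.2220) → (154.7511,32.2220) → (154.7511,7.5062) → (145.4151,7.5062) → (145.4151,32.2220), returning to the start.

(bCNC post)
(Date: synthetic)
G21
G90
G0 X204.2862 Y25.6618
M3 S537
G01 X203.1202 Y33.0602 F1568
G01 X216.1278 Y29.0158 F1568
G01 X236.3720 Y24.1644 F1568
G01 X256.9154 Y29.1418 F1568
M5
G0 X59.0386 Y53.7511
M3 S915
G01 X222.5116 Y53.7511 F1048
G01 X222.5116 Y37.8000 F1048
G01 X59.0386 Y37.8000 F1048
G01 X59.0386 Y53.7511 F1048
M5
G0 X42.8477 Y40.9509
M3 S347
G01 X291.3801 Y9.2723 F2373
M5
G0 X165.0399 Y18.6629
M3 S537
G01 X141.7978 Y52.2529 F1568
G01 X65.5447 Y23.8076 F1568
G01 X69.6426 Y10.1219 F1568
G01 X240.8613 Y14.9535 F1568
M5
G0 X202.4481 Y42.5525
M3 S347
G01 X253.9535 Y45.7546 F2373
M5
G0 X145.4151 Y32.2220
M3 S915
G01 X154.7511 Y32.2220 F1048
G01 X154.7511 Y7.5062 F1048
G01 X145.4151 Y7.5062 F1048
G01 X145.4151 Y32.2220 F1048
M5
G0 X0.0000 Y0.0000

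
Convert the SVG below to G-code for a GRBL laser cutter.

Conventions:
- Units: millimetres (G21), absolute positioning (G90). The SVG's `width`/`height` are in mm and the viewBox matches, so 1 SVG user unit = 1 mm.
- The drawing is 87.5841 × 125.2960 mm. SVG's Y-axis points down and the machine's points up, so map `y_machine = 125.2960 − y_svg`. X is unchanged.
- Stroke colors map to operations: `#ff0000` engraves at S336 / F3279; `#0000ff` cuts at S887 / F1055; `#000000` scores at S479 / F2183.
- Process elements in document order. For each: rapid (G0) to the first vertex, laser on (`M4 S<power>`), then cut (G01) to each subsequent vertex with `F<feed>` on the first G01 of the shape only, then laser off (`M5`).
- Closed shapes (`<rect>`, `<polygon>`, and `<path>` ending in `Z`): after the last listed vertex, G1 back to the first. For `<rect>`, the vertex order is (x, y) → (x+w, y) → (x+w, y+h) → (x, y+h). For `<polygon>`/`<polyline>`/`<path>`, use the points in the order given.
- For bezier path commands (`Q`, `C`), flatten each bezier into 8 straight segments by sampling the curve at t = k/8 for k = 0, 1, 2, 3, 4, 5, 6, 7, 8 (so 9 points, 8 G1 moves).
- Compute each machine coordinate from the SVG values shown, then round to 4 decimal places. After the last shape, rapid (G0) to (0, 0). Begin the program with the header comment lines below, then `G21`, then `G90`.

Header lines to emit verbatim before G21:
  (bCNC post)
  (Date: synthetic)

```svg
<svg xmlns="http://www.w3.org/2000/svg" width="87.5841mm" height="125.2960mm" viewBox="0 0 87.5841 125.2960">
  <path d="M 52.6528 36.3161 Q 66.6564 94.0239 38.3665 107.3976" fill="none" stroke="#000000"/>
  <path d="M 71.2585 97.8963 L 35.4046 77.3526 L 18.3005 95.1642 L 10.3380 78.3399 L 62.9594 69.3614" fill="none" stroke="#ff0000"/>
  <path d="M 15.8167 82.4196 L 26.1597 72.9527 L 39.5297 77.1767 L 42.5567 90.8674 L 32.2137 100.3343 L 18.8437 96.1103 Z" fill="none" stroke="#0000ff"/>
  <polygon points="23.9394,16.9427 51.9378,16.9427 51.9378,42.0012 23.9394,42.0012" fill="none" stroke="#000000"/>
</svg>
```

1 u = 1 mm; y_m = 125.2960 − y.

[1] `<path>` quadratic bezier, #000000→score S479 F2183: (52.6528,88.9799) → (55.4929,75.2457) → (57.0113,62.8969) → (57.2080,51.9335) → (56.0830,42.3556) → (53.6364,34.1632) → (49.8681,27.3561) → (44.7781,21.9345) → (38.3665,17.8984)

[2] `<path>` open polyline, #ff0000→engrave S336 F3279: (71.2585,27.3997) → (35.4046,47.9434) → (18.3005,30.1318) → (10.3380,46.9561) → (62.9594,55.9346)

[3] `<path>` regular polygon, #0000ff→cut S887 F1055: (15.8167,42.8764) → (26.1597,52.3433) → (39.5297,48.1193) → (42.5567,34.4286) → (32.2137,24.9617) → (18.8437,29.1857) → (15.8167,42.8764) (closed)

[4] `<polygon>` rectangle, #000000→score S479 F2183: (23.9394,108.3533) → (51.9378,108.3533) → (51.9378,83.2948) → (23.9394,83.2948) → (23.9394,108.3533) (closed)

(bCNC post)
(Date: synthetic)
G21
G90
G0 X52.6528 Y88.9799
M4 S479
G01 X55.4929 Y75.2457 F2183
G01 X57.0113 Y62.8969
G01 X57.2080 Y51.9335
G01 X56.0830 Y42.3556
G01 X53.6364 Y34.1632
G01 X49.8681 Y27.3561
G01 X44.7781 Y21.9345
G01 X38.3665 Y17.8984
M5
G0 X71.2585 Y27.3997
M4 S336
G01 X35.4046 Y47.9434 F3279
G01 X18.3005 Y30.1318
G01 X10.3380 Y46.9561
G01 X62.9594 Y55.9346
M5
G0 X15.8167 Y42.8764
M4 S887
G01 X26.1597 Y52.3433 F1055
G01 X39.5297 Y48.1193
G01 X42.5567 Y34.4286
G01 X32.2137 Y24.9617
G01 X18.8437 Y29.1857
G01 X15.8167 Y42.8764
M5
G0 X23.9394 Y108.3533
M4 S479
G01 X51.9378 Y108.3533 F2183
G01 X51.9378 Y83.2948
G01 X23.9394 Y83.2948
G01 X23.9394 Y108.3533
M5
G0 X0.0000 Y0.0000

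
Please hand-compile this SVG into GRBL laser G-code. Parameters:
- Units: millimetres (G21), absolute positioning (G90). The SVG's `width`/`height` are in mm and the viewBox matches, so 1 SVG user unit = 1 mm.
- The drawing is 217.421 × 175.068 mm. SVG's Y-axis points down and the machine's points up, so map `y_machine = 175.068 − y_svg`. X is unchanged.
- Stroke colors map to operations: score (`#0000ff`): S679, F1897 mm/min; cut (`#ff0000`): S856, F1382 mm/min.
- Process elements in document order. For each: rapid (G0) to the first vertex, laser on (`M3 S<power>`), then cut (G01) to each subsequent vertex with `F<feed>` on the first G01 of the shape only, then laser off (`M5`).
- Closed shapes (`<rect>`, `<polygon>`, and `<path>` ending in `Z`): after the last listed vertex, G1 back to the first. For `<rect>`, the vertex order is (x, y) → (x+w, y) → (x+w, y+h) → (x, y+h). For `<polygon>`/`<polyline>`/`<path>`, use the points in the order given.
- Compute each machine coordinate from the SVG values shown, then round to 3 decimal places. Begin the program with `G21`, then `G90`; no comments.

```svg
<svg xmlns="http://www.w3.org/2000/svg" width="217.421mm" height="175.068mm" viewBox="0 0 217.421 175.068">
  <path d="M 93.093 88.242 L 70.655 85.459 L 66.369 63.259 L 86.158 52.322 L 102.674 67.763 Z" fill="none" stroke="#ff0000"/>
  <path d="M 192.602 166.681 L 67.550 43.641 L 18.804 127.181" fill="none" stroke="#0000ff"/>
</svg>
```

1 u = 1 mm; y_m = 175.068 − y.

[1] `<path>` regular polygon, #ff0000→cut S856 F1382: (93.093,86.826) → (70.655,89.609) → (66.369,111.809) → (86.158,122.746) → (102.674,107.305) → (93.093,86.826) (closed)

[2] `<path>` open polyline, #0000ff→score S679 F1897: (192.602,8.387) → (67.550,131.427) → (18.804,47.887)

G21
G90
G0 X93.093 Y86.826
M3 S856
G01 X70.655 Y89.609 F1382
G01 X66.369 Y111.809
G01 X86.158 Y122.746
G01 X102.674 Y107.305
G01 X93.093 Y86.826
M5
G0 X192.602 Y8.387
M3 S679
G01 X67.550 Y131.427 F1897
G01 X18.804 Y47.887
M5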